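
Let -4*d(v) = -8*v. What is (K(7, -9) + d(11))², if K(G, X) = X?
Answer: 169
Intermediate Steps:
d(v) = 2*v (d(v) = -(-2)*v = 2*v)
(K(7, -9) + d(11))² = (-9 + 2*11)² = (-9 + 22)² = 13² = 169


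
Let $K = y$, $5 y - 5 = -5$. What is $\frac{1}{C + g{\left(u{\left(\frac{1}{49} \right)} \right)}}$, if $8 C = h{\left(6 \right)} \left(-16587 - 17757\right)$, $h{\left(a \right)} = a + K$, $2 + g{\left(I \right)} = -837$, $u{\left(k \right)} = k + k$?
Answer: $- \frac{1}{26597} \approx -3.7598 \cdot 10^{-5}$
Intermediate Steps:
$y = 0$ ($y = 1 + \frac{1}{5} \left(-5\right) = 1 - 1 = 0$)
$K = 0$
$u{\left(k \right)} = 2 k$
$g{\left(I \right)} = -839$ ($g{\left(I \right)} = -2 - 837 = -839$)
$h{\left(a \right)} = a$ ($h{\left(a \right)} = a + 0 = a$)
$C = -25758$ ($C = \frac{6 \left(-16587 - 17757\right)}{8} = \frac{6 \left(-34344\right)}{8} = \frac{1}{8} \left(-206064\right) = -25758$)
$\frac{1}{C + g{\left(u{\left(\frac{1}{49} \right)} \right)}} = \frac{1}{-25758 - 839} = \frac{1}{-26597} = - \frac{1}{26597}$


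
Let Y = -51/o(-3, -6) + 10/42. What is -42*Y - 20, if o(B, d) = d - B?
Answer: -744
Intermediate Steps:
Y = 362/21 (Y = -51/(-6 - 1*(-3)) + 10/42 = -51/(-6 + 3) + 10*(1/42) = -51/(-3) + 5/21 = -51*(-1/3) + 5/21 = 17 + 5/21 = 362/21 ≈ 17.238)
-42*Y - 20 = -42*362/21 - 20 = -724 - 20 = -744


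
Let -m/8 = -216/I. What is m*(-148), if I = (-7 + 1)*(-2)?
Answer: -21312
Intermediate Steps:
I = 12 (I = -6*(-2) = 12)
m = 144 (m = -(-1728)/12 = -8*(-18) = 144)
m*(-148) = 144*(-148) = -21312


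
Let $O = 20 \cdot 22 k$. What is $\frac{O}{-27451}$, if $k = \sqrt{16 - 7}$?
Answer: $- \frac{1320}{27451} \approx -0.048086$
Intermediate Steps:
$k = 3$ ($k = \sqrt{9} = 3$)
$O = 1320$ ($O = 20 \cdot 22 \cdot 3 = 440 \cdot 3 = 1320$)
$\frac{O}{-27451} = \frac{1320}{-27451} = 1320 \left(- \frac{1}{27451}\right) = - \frac{1320}{27451}$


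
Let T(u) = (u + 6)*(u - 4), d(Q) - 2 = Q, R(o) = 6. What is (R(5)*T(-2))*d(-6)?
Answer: 576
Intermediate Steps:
d(Q) = 2 + Q
T(u) = (-4 + u)*(6 + u) (T(u) = (6 + u)*(-4 + u) = (-4 + u)*(6 + u))
(R(5)*T(-2))*d(-6) = (6*(-24 + (-2)² + 2*(-2)))*(2 - 6) = (6*(-24 + 4 - 4))*(-4) = (6*(-24))*(-4) = -144*(-4) = 576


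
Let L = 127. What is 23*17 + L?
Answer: 518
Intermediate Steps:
23*17 + L = 23*17 + 127 = 391 + 127 = 518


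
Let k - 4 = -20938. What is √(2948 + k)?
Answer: 23*I*√34 ≈ 134.11*I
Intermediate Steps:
k = -20934 (k = 4 - 20938 = -20934)
√(2948 + k) = √(2948 - 20934) = √(-17986) = 23*I*√34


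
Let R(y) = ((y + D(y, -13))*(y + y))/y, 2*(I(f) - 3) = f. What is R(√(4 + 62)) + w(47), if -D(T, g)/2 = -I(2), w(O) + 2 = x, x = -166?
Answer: -152 + 2*√66 ≈ -135.75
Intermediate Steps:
w(O) = -168 (w(O) = -2 - 166 = -168)
I(f) = 3 + f/2
D(T, g) = 8 (D(T, g) = -(-2)*(3 + (½)*2) = -(-2)*(3 + 1) = -(-2)*4 = -2*(-4) = 8)
R(y) = 16 + 2*y (R(y) = ((y + 8)*(y + y))/y = ((8 + y)*(2*y))/y = (2*y*(8 + y))/y = 16 + 2*y)
R(√(4 + 62)) + w(47) = (16 + 2*√(4 + 62)) - 168 = (16 + 2*√66) - 168 = -152 + 2*√66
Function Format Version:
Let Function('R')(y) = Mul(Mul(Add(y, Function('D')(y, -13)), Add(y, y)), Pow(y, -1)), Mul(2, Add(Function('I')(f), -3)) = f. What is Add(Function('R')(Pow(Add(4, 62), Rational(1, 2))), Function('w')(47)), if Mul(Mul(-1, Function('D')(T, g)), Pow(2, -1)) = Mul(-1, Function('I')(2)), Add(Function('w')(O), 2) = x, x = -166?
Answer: Add(-152, Mul(2, Pow(66, Rational(1, 2)))) ≈ -135.75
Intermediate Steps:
Function('w')(O) = -168 (Function('w')(O) = Add(-2, -166) = -168)
Function('I')(f) = Add(3, Mul(Rational(1, 2), f))
Function('D')(T, g) = 8 (Function('D')(T, g) = Mul(-2, Mul(-1, Add(3, Mul(Rational(1, 2), 2)))) = Mul(-2, Mul(-1, Add(3, 1))) = Mul(-2, Mul(-1, 4)) = Mul(-2, -4) = 8)
Function('R')(y) = Add(16, Mul(2, y)) (Function('R')(y) = Mul(Mul(Add(y, 8), Add(y, y)), Pow(y, -1)) = Mul(Mul(Add(8, y), Mul(2, y)), Pow(y, -1)) = Mul(Mul(2, y, Add(8, y)), Pow(y, -1)) = Add(16, Mul(2, y)))
Add(Function('R')(Pow(Add(4, 62), Rational(1, 2))), Function('w')(47)) = Add(Add(16, Mul(2, Pow(Add(4, 62), Rational(1, 2)))), -168) = Add(Add(16, Mul(2, Pow(66, Rational(1, 2)))), -168) = Add(-152, Mul(2, Pow(66, Rational(1, 2))))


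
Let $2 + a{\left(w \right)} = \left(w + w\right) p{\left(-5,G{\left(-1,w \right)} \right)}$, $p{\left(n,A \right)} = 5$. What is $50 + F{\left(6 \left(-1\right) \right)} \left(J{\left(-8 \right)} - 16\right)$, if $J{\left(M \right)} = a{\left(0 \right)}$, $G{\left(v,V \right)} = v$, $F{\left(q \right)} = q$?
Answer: $158$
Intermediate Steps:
$a{\left(w \right)} = -2 + 10 w$ ($a{\left(w \right)} = -2 + \left(w + w\right) 5 = -2 + 2 w 5 = -2 + 10 w$)
$J{\left(M \right)} = -2$ ($J{\left(M \right)} = -2 + 10 \cdot 0 = -2 + 0 = -2$)
$50 + F{\left(6 \left(-1\right) \right)} \left(J{\left(-8 \right)} - 16\right) = 50 + 6 \left(-1\right) \left(-2 - 16\right) = 50 - -108 = 50 + 108 = 158$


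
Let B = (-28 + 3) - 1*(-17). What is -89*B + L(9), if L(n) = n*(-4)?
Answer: 676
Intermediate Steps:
L(n) = -4*n
B = -8 (B = -25 + 17 = -8)
-89*B + L(9) = -89*(-8) - 4*9 = 712 - 36 = 676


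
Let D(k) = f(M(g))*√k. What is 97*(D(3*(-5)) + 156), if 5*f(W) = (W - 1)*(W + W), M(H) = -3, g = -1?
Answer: 15132 + 2328*I*√15/5 ≈ 15132.0 + 1803.3*I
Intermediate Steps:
f(W) = 2*W*(-1 + W)/5 (f(W) = ((W - 1)*(W + W))/5 = ((-1 + W)*(2*W))/5 = (2*W*(-1 + W))/5 = 2*W*(-1 + W)/5)
D(k) = 24*√k/5 (D(k) = ((⅖)*(-3)*(-1 - 3))*√k = ((⅖)*(-3)*(-4))*√k = 24*√k/5)
97*(D(3*(-5)) + 156) = 97*(24*√(3*(-5))/5 + 156) = 97*(24*√(-15)/5 + 156) = 97*(24*(I*√15)/5 + 156) = 97*(24*I*√15/5 + 156) = 97*(156 + 24*I*√15/5) = 15132 + 2328*I*√15/5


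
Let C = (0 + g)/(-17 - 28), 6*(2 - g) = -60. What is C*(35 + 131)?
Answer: -664/15 ≈ -44.267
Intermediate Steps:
g = 12 (g = 2 - 1/6*(-60) = 2 + 10 = 12)
C = -4/15 (C = (0 + 12)/(-17 - 28) = 12/(-45) = 12*(-1/45) = -4/15 ≈ -0.26667)
C*(35 + 131) = -4*(35 + 131)/15 = -4/15*166 = -664/15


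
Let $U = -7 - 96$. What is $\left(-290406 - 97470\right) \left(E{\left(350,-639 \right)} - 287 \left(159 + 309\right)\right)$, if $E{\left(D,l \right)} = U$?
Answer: $52137904044$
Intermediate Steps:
$U = -103$ ($U = -7 - 96 = -103$)
$E{\left(D,l \right)} = -103$
$\left(-290406 - 97470\right) \left(E{\left(350,-639 \right)} - 287 \left(159 + 309\right)\right) = \left(-290406 - 97470\right) \left(-103 - 287 \left(159 + 309\right)\right) = - 387876 \left(-103 - 134316\right) = \left(-387876\right) \left(-134419\right) = 52137904044$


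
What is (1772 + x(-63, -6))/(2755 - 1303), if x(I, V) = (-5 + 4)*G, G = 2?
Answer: 295/242 ≈ 1.2190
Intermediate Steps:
x(I, V) = -2 (x(I, V) = (-5 + 4)*2 = -1*2 = -2)
(1772 + x(-63, -6))/(2755 - 1303) = (1772 - 2)/(2755 - 1303) = 1770/1452 = 1770*(1/1452) = 295/242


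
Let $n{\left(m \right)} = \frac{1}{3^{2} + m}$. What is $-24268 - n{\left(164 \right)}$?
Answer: $- \frac{4198365}{173} \approx -24268.0$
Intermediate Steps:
$n{\left(m \right)} = \frac{1}{9 + m}$
$-24268 - n{\left(164 \right)} = -24268 - \frac{1}{9 + 164} = -24268 - \frac{1}{173} = - \frac{4198365}{173}$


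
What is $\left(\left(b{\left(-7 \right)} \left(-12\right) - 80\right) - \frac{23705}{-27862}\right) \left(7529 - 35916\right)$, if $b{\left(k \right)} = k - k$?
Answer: $\frac{62600573685}{27862} \approx 2.2468 \cdot 10^{6}$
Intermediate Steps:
$b{\left(k \right)} = 0$
$\left(\left(b{\left(-7 \right)} \left(-12\right) - 80\right) - \frac{23705}{-27862}\right) \left(7529 - 35916\right) = \left(\left(0 \left(-12\right) - 80\right) - \frac{23705}{-27862}\right) \left(7529 - 35916\right) = \left(\left(0 - 80\right) - - \frac{23705}{27862}\right) \left(-28387\right) = \left(-80 + \frac{23705}{27862}\right) \left(-28387\right) = \left(- \frac{2205255}{27862}\right) \left(-28387\right) = \frac{62600573685}{27862}$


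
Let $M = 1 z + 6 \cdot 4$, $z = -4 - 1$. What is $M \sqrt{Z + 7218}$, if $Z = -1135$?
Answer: $19 \sqrt{6083} \approx 1481.9$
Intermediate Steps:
$z = -5$ ($z = -4 - 1 = -5$)
$M = 19$ ($M = 1 \left(-5\right) + 6 \cdot 4 = -5 + 24 = 19$)
$M \sqrt{Z + 7218} = 19 \sqrt{-1135 + 7218} = 19 \sqrt{6083}$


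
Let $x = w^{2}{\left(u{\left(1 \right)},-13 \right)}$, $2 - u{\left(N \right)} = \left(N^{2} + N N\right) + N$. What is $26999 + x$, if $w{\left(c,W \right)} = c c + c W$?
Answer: $27195$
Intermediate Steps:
$u{\left(N \right)} = 2 - N - 2 N^{2}$ ($u{\left(N \right)} = 2 - \left(\left(N^{2} + N N\right) + N\right) = 2 - \left(\left(N^{2} + N^{2}\right) + N\right) = 2 - \left(2 N^{2} + N\right) = 2 - \left(N + 2 N^{2}\right) = 2 - N - 2 N^{2}$)
$w{\left(c,W \right)} = c^{2} + W c$
$x = 196$ ($x = \left(\left(2 - 1 - 2 \cdot 1^{2}\right) \left(-13 - \left(-1 + 2\right)\right)\right)^{2} = \left(\left(2 - 1 - 2\right) \left(-13 - 1\right)\right)^{2} = \left(- (-13 - 1)\right)^{2} = \left(\left(-1\right) \left(-14\right)\right)^{2} = 14^{2} = 196$)
$26999 + x = 26999 + 196 = 27195$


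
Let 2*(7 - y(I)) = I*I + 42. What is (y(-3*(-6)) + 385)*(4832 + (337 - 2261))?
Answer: 607772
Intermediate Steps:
y(I) = -14 - I**2/2 (y(I) = 7 - (I*I + 42)/2 = 7 - (I**2 + 42)/2 = 7 - (42 + I**2)/2 = 7 + (-21 - I**2/2) = -14 - I**2/2)
(y(-3*(-6)) + 385)*(4832 + (337 - 2261)) = ((-14 - (-3*(-6))**2/2) + 385)*(4832 + (337 - 2261)) = ((-14 - 1/2*18**2) + 385)*(4832 - 1924) = ((-14 - 1/2*324) + 385)*2908 = ((-14 - 162) + 385)*2908 = (-176 + 385)*2908 = 209*2908 = 607772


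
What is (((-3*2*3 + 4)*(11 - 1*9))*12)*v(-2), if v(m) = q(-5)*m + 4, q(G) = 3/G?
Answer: -8736/5 ≈ -1747.2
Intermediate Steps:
v(m) = 4 - 3*m/5 (v(m) = (3/(-5))*m + 4 = (3*(-⅕))*m + 4 = -3*m/5 + 4 = 4 - 3*m/5)
(((-3*2*3 + 4)*(11 - 1*9))*12)*v(-2) = (((-3*2*3 + 4)*(11 - 1*9))*12)*(4 - ⅗*(-2)) = (((-6*3 + 4)*(11 - 9))*12)*(4 + 6/5) = (((-18 + 4)*2)*12)*(26/5) = (-14*2*12)*(26/5) = -28*12*(26/5) = -336*26/5 = -8736/5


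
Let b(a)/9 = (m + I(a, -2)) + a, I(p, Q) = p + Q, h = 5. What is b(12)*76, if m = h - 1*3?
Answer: 16416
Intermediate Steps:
m = 2 (m = 5 - 1*3 = 5 - 3 = 2)
I(p, Q) = Q + p
b(a) = 18*a (b(a) = 9*((2 + (-2 + a)) + a) = 9*(a + a) = 9*(2*a) = 18*a)
b(12)*76 = (18*12)*76 = 216*76 = 16416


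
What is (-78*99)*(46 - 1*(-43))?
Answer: -687258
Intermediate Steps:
(-78*99)*(46 - 1*(-43)) = -7722*(46 + 43) = -7722*89 = -687258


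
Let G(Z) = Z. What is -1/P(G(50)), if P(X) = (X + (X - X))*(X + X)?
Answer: -1/5000 ≈ -0.00020000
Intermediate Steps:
P(X) = 2*X**2 (P(X) = (X + 0)*(2*X) = X*(2*X) = 2*X**2)
-1/P(G(50)) = -1/(2*50**2) = -1/(2*2500) = -1/5000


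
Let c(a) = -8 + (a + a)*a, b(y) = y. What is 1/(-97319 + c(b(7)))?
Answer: -1/97229 ≈ -1.0285e-5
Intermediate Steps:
c(a) = -8 + 2*a² (c(a) = -8 + (2*a)*a = -8 + 2*a²)
1/(-97319 + c(b(7))) = 1/(-97319 + (-8 + 2*7²)) = 1/(-97319 + (-8 + 2*49)) = 1/(-97319 + (-8 + 98)) = 1/(-97319 + 90) = 1/(-97229) = -1/97229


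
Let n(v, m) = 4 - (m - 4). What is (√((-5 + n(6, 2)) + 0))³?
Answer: 1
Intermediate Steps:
n(v, m) = 8 - m (n(v, m) = 4 - (-4 + m) = 4 + (4 - m) = 8 - m)
(√((-5 + n(6, 2)) + 0))³ = (√((-5 + (8 - 1*2)) + 0))³ = (√((-5 + (8 - 2)) + 0))³ = (√((-5 + 6) + 0))³ = (√(1 + 0))³ = (√1)³ = 1³ = 1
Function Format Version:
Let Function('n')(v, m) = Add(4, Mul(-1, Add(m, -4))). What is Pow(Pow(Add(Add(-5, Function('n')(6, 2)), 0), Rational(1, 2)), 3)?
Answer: 1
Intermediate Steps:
Function('n')(v, m) = Add(8, Mul(-1, m)) (Function('n')(v, m) = Add(4, Mul(-1, Add(-4, m))) = Add(4, Add(4, Mul(-1, m))) = Add(8, Mul(-1, m)))
Pow(Pow(Add(Add(-5, Function('n')(6, 2)), 0), Rational(1, 2)), 3) = Pow(Pow(Add(Add(-5, Add(8, Mul(-1, 2))), 0), Rational(1, 2)), 3) = Pow(Pow(Add(Add(-5, Add(8, -2)), 0), Rational(1, 2)), 3) = Pow(Pow(Add(Add(-5, 6), 0), Rational(1, 2)), 3) = Pow(Pow(Add(1, 0), Rational(1, 2)), 3) = Pow(Pow(1, Rational(1, 2)), 3) = Pow(1, 3) = 1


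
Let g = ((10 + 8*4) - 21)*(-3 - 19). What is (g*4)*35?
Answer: -64680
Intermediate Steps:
g = -462 (g = ((10 + 32) - 21)*(-22) = (42 - 21)*(-22) = 21*(-22) = -462)
(g*4)*35 = -462*4*35 = -1848*35 = -64680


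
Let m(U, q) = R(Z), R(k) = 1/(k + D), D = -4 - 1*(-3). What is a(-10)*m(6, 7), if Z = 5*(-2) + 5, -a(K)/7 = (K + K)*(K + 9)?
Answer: 70/3 ≈ 23.333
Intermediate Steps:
a(K) = -14*K*(9 + K) (a(K) = -7*(K + K)*(K + 9) = -7*2*K*(9 + K) = -14*K*(9 + K))
D = -1 (D = -4 + 3 = -1)
Z = -5 (Z = -10 + 5 = -5)
R(k) = 1/(-1 + k) (R(k) = 1/(k - 1) = 1/(-1 + k))
m(U, q) = -1/6 (m(U, q) = 1/(-1 - 5) = 1/(-6) = -1/6)
a(-10)*m(6, 7) = -14*(-10)*(9 - 10)*(-1/6) = -14*(-10)*(-1)*(-1/6) = -140*(-1/6) = 70/3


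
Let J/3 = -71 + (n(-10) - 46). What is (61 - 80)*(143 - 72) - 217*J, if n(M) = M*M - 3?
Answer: 11671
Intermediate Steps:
n(M) = -3 + M**2 (n(M) = M**2 - 3 = -3 + M**2)
J = -60 (J = 3*(-71 + ((-3 + (-10)**2) - 46)) = 3*(-71 + ((-3 + 100) - 46)) = 3*(-71 + (97 - 46)) = 3*(-71 + 51) = 3*(-20) = -60)
(61 - 80)*(143 - 72) - 217*J = (61 - 80)*(143 - 72) - 217*(-60) = -19*71 + 13020 = -1349 + 13020 = 11671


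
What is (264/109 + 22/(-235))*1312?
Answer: 78250304/25615 ≈ 3054.9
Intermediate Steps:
(264/109 + 22/(-235))*1312 = (264*(1/109) + 22*(-1/235))*1312 = (264/109 - 22/235)*1312 = (59642/25615)*1312 = 78250304/25615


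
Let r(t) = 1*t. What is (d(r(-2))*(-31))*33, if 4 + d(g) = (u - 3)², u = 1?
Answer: 0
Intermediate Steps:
r(t) = t
d(g) = 0 (d(g) = -4 + (1 - 3)² = -4 + (-2)² = -4 + 4 = 0)
(d(r(-2))*(-31))*33 = (0*(-31))*33 = 0*33 = 0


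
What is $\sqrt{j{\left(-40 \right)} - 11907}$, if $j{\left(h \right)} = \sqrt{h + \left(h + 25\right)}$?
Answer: $\sqrt{-11907 + i \sqrt{55}} \approx 0.034 + 109.12 i$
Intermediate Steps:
$j{\left(h \right)} = \sqrt{25 + 2 h}$ ($j{\left(h \right)} = \sqrt{h + \left(25 + h\right)} = \sqrt{25 + 2 h}$)
$\sqrt{j{\left(-40 \right)} - 11907} = \sqrt{\sqrt{25 + 2 \left(-40\right)} - 11907} = \sqrt{\sqrt{25 - 80} - 11907} = \sqrt{\sqrt{-55} - 11907} = \sqrt{i \sqrt{55} - 11907} = \sqrt{-11907 + i \sqrt{55}}$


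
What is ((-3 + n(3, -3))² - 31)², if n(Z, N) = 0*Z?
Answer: 484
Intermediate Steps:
n(Z, N) = 0
((-3 + n(3, -3))² - 31)² = ((-3 + 0)² - 31)² = ((-3)² - 31)² = (9 - 31)² = (-22)² = 484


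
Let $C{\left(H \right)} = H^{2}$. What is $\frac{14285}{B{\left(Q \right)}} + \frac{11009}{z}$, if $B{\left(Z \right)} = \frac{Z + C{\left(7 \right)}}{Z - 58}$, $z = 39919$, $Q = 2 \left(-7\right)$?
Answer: $- \frac{8211420913}{279433} \approx -29386.0$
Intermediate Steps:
$Q = -14$
$B{\left(Z \right)} = \frac{49 + Z}{-58 + Z}$ ($B{\left(Z \right)} = \frac{Z + 7^{2}}{Z - 58} = \frac{Z + 49}{-58 + Z} = \frac{49 + Z}{-58 + Z}$)
$\frac{14285}{B{\left(Q \right)}} + \frac{11009}{z} = \frac{14285}{\frac{1}{-58 - 14} \left(49 - 14\right)} + \frac{11009}{39919} = \frac{14285}{\frac{1}{-72} \cdot 35} + 11009 \cdot \frac{1}{39919} = \frac{14285}{\left(- \frac{1}{72}\right) 35} + \frac{11009}{39919} = \frac{14285}{- \frac{35}{72}} + \frac{11009}{39919} = 14285 \left(- \frac{72}{35}\right) + \frac{11009}{39919} = - \frac{205704}{7} + \frac{11009}{39919} = - \frac{8211420913}{279433}$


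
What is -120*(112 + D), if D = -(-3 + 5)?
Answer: -13200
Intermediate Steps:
D = -2 (D = -1*2 = -2)
-120*(112 + D) = -120*(112 - 2) = -120*110 = -13200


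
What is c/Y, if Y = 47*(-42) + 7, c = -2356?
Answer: 2356/1967 ≈ 1.1978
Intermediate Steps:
Y = -1967 (Y = -1974 + 7 = -1967)
c/Y = -2356/(-1967) = -2356*(-1/1967) = 2356/1967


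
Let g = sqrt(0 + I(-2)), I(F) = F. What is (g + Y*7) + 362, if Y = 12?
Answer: 446 + I*sqrt(2) ≈ 446.0 + 1.4142*I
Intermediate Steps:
g = I*sqrt(2) (g = sqrt(0 - 2) = sqrt(-2) = I*sqrt(2) ≈ 1.4142*I)
(g + Y*7) + 362 = (I*sqrt(2) + 12*7) + 362 = (I*sqrt(2) + 84) + 362 = (84 + I*sqrt(2)) + 362 = 446 + I*sqrt(2)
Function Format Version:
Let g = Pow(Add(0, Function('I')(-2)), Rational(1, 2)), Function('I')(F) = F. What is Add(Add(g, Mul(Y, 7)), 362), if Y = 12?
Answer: Add(446, Mul(I, Pow(2, Rational(1, 2)))) ≈ Add(446.00, Mul(1.4142, I))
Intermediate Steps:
g = Mul(I, Pow(2, Rational(1, 2))) (g = Pow(Add(0, -2), Rational(1, 2)) = Pow(-2, Rational(1, 2)) = Mul(I, Pow(2, Rational(1, 2))) ≈ Mul(1.4142, I))
Add(Add(g, Mul(Y, 7)), 362) = Add(Add(Mul(I, Pow(2, Rational(1, 2))), Mul(12, 7)), 362) = Add(Add(Mul(I, Pow(2, Rational(1, 2))), 84), 362) = Add(Add(84, Mul(I, Pow(2, Rational(1, 2)))), 362) = Add(446, Mul(I, Pow(2, Rational(1, 2))))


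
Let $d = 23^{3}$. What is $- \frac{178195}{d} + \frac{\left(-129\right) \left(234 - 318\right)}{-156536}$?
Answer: $- \frac{7006443533}{476143378} \approx -14.715$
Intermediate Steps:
$d = 12167$
$- \frac{178195}{d} + \frac{\left(-129\right) \left(234 - 318\right)}{-156536} = - \frac{178195}{12167} + \frac{\left(-129\right) \left(234 - 318\right)}{-156536} = \left(-178195\right) \frac{1}{12167} + \left(-129\right) \left(-84\right) \left(- \frac{1}{156536}\right) = - \frac{178195}{12167} + 10836 \left(- \frac{1}{156536}\right) = - \frac{178195}{12167} - \frac{2709}{39134} = - \frac{7006443533}{476143378}$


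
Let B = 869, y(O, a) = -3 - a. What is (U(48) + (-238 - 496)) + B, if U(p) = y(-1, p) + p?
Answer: 132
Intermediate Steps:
U(p) = -3 (U(p) = (-3 - p) + p = -3)
(U(48) + (-238 - 496)) + B = (-3 + (-238 - 496)) + 869 = (-3 - 734) + 869 = -737 + 869 = 132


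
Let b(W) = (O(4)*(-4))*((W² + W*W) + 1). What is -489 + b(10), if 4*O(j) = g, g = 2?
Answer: -891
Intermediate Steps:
O(j) = ½ (O(j) = (¼)*2 = ½)
b(W) = -2 - 4*W² (b(W) = ((½)*(-4))*((W² + W*W) + 1) = -2*((W² + W²) + 1) = -2*(2*W² + 1) = -2*(1 + 2*W²) = -2 - 4*W²)
-489 + b(10) = -489 + (-2 - 4*10²) = -489 + (-2 - 4*100) = -489 + (-2 - 400) = -489 - 402 = -891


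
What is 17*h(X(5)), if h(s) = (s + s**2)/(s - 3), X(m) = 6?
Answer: 238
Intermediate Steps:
h(s) = (s + s**2)/(-3 + s)
17*h(X(5)) = 17*(6*(1 + 6)/(-3 + 6)) = 17*(6*7/3) = 17*(6*(1/3)*7) = 17*14 = 238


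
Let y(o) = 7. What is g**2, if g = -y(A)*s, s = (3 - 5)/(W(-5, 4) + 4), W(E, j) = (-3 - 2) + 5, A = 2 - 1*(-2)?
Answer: 49/4 ≈ 12.250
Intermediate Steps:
A = 4 (A = 2 + 2 = 4)
W(E, j) = 0 (W(E, j) = -5 + 5 = 0)
s = -1/2 (s = (3 - 5)/(0 + 4) = -2/4 = -2*1/4 = -1/2 ≈ -0.50000)
g = 7/2 (g = -7*(-1)/2 = -1*(-7/2) = 7/2 ≈ 3.5000)
g**2 = (7/2)**2 = 49/4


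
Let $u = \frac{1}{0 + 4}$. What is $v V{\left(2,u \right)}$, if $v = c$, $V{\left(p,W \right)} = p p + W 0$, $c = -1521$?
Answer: $-6084$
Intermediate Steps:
$u = \frac{1}{4} \approx 0.25$
$V{\left(p,W \right)} = p^{2}$ ($V{\left(p,W \right)} = p^{2} + 0 = p^{2}$)
$v = -1521$
$v V{\left(2,u \right)} = - 1521 \cdot 2^{2} = \left(-1521\right) 4 = -6084$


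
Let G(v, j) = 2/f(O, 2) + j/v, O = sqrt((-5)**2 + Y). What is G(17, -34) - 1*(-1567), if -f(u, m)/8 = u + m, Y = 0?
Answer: 43819/28 ≈ 1565.0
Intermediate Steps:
O = 5 (O = sqrt((-5)**2 + 0) = sqrt(25 + 0) = sqrt(25) = 5)
f(u, m) = -8*m - 8*u (f(u, m) = -8*(u + m) = -8*(m + u) = -8*m - 8*u)
G(v, j) = -1/28 + j/v (G(v, j) = 2/(-8*2 - 8*5) + j/v = 2/(-16 - 40) + j/v = 2/(-56) + j/v = 2*(-1/56) + j/v = -1/28 + j/v)
G(17, -34) - 1*(-1567) = (-34 - 1/28*17)/17 - 1*(-1567) = (-34 - 17/28)/17 + 1567 = (1/17)*(-969/28) + 1567 = -57/28 + 1567 = 43819/28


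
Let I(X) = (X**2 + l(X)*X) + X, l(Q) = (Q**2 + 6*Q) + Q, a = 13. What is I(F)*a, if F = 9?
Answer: 18018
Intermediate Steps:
l(Q) = Q**2 + 7*Q
I(X) = X + X**2 + X**2*(7 + X) (I(X) = (X**2 + (X*(7 + X))*X) + X = (X**2 + X**2*(7 + X)) + X = X + X**2 + X**2*(7 + X))
I(F)*a = (9*(1 + 9 + 9*(7 + 9)))*13 = (9*(1 + 9 + 9*16))*13 = (9*(1 + 9 + 144))*13 = (9*154)*13 = 1386*13 = 18018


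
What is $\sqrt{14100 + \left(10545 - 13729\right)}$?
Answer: $2 \sqrt{2729} \approx 104.48$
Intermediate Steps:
$\sqrt{14100 + \left(10545 - 13729\right)} = \sqrt{14100 - 3184} = \sqrt{10916} = 2 \sqrt{2729}$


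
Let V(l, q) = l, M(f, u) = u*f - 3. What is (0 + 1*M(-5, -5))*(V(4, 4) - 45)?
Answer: -902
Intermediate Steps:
M(f, u) = -3 + f*u (M(f, u) = f*u - 3 = -3 + f*u)
(0 + 1*M(-5, -5))*(V(4, 4) - 45) = (0 + 1*(-3 - 5*(-5)))*(4 - 45) = (0 + 1*(-3 + 25))*(-41) = (0 + 1*22)*(-41) = (0 + 22)*(-41) = 22*(-41) = -902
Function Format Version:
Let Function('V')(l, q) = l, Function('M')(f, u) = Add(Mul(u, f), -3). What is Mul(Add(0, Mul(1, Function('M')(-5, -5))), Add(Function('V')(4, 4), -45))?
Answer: -902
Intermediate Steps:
Function('M')(f, u) = Add(-3, Mul(f, u)) (Function('M')(f, u) = Add(Mul(f, u), -3) = Add(-3, Mul(f, u)))
Mul(Add(0, Mul(1, Function('M')(-5, -5))), Add(Function('V')(4, 4), -45)) = Mul(Add(0, Mul(1, Add(-3, Mul(-5, -5)))), Add(4, -45)) = Mul(Add(0, Mul(1, Add(-3, 25))), -41) = Mul(Add(0, Mul(1, 22)), -41) = Mul(Add(0, 22), -41) = Mul(22, -41) = -902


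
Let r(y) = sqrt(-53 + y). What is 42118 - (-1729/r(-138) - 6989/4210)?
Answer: 177323769/4210 - 1729*I*sqrt(191)/191 ≈ 42120.0 - 125.11*I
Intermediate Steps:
42118 - (-1729/r(-138) - 6989/4210) = 42118 - (-1729/sqrt(-53 - 138) - 6989/4210) = 42118 - (-1729*(-I*sqrt(191)/191) - 6989*1/4210) = 42118 - (-1729*(-I*sqrt(191)/191) - 6989/4210) = 42118 - (-(-1729)*I*sqrt(191)/191 - 6989/4210) = 42118 - (1729*I*sqrt(191)/191 - 6989/4210) = 42118 - (-6989/4210 + 1729*I*sqrt(191)/191) = 42118 + (6989/4210 - 1729*I*sqrt(191)/191) = 177323769/4210 - 1729*I*sqrt(191)/191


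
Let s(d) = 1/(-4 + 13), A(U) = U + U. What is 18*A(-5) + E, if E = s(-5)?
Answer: -1619/9 ≈ -179.89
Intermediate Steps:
A(U) = 2*U
s(d) = 1/9
E = 1/9 ≈ 0.11111
18*A(-5) + E = 18*(2*(-5)) + 1/9 = 18*(-10) + 1/9 = -180 + 1/9 = -1619/9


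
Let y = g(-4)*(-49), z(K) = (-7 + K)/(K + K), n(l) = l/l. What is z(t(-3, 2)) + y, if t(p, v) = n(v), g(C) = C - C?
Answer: -3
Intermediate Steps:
g(C) = 0
n(l) = 1
t(p, v) = 1
z(K) = (-7 + K)/(2*K) (z(K) = (-7 + K)/((2*K)) = (-7 + K)*(1/(2*K)) = (-7 + K)/(2*K))
y = 0 (y = 0*(-49) = 0)
z(t(-3, 2)) + y = (½)*(-7 + 1)/1 + 0 = (½)*1*(-6) + 0 = -3 + 0 = -3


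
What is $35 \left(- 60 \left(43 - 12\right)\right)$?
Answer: $-65100$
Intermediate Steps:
$35 \left(- 60 \left(43 - 12\right)\right) = 35 \left(\left(-60\right) 31\right) = 35 \left(-1860\right) = -65100$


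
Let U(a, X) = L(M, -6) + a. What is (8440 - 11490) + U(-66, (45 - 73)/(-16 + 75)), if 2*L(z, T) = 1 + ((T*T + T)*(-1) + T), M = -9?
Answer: -6267/2 ≈ -3133.5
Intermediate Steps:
L(z, T) = ½ - T²/2 (L(z, T) = (1 + ((T*T + T)*(-1) + T))/2 = (1 + ((T² + T)*(-1) + T))/2 = (1 + ((T + T²)*(-1) + T))/2 = (1 + ((-T - T²) + T))/2 = (1 - T²)/2 = ½ - T²/2)
U(a, X) = -35/2 + a (U(a, X) = (½ - ½*(-6)²) + a = (½ - ½*36) + a = (½ - 18) + a = -35/2 + a)
(8440 - 11490) + U(-66, (45 - 73)/(-16 + 75)) = (8440 - 11490) + (-35/2 - 66) = -3050 - 167/2 = -6267/2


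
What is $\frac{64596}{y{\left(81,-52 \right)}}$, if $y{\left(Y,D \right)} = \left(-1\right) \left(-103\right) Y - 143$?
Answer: $\frac{16149}{2050} \approx 7.8776$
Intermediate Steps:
$y{\left(Y,D \right)} = -143 + 103 Y$ ($y{\left(Y,D \right)} = 103 Y - 143 = -143 + 103 Y$)
$\frac{64596}{y{\left(81,-52 \right)}} = \frac{64596}{-143 + 103 \cdot 81} = \frac{64596}{-143 + 8343} = \frac{64596}{8200} = 64596 \cdot \frac{1}{8200} = \frac{16149}{2050}$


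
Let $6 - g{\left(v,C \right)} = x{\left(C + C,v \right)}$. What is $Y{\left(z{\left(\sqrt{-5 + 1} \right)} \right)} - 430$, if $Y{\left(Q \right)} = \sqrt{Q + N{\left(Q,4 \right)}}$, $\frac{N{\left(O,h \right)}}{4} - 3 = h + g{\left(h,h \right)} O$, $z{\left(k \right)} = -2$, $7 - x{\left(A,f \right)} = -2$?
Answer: $-430 + 5 \sqrt{2} \approx -422.93$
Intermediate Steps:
$x{\left(A,f \right)} = 9$ ($x{\left(A,f \right)} = 7 - -2 = 7 + 2 = 9$)
$g{\left(v,C \right)} = -3$ ($g{\left(v,C \right)} = 6 - 9 = -3$)
$N{\left(O,h \right)} = 12 - 12 O + 4 h$ ($N{\left(O,h \right)} = 12 + 4 \left(h - 3 O\right) = 12 - \left(- 4 h + 12 O\right) = 12 - 12 O + 4 h$)
$Y{\left(Q \right)} = \sqrt{28 - 11 Q}$ ($Y{\left(Q \right)} = \sqrt{Q + \left(12 - 12 Q + 4 \cdot 4\right)} = \sqrt{Q + \left(12 - 12 Q + 16\right)} = \sqrt{Q - \left(-28 + 12 Q\right)} = \sqrt{28 - 11 Q}$)
$Y{\left(z{\left(\sqrt{-5 + 1} \right)} \right)} - 430 = \sqrt{28 - -22} - 430 = \sqrt{28 + 22} - 430 = \sqrt{50} - 430 = 5 \sqrt{2} - 430 = -430 + 5 \sqrt{2}$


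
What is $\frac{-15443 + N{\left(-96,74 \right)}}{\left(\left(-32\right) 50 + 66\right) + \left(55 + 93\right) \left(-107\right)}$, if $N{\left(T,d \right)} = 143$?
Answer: $\frac{170}{193} \approx 0.88083$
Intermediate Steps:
$\frac{-15443 + N{\left(-96,74 \right)}}{\left(\left(-32\right) 50 + 66\right) + \left(55 + 93\right) \left(-107\right)} = \frac{-15443 + 143}{\left(\left(-32\right) 50 + 66\right) + \left(55 + 93\right) \left(-107\right)} = - \frac{15300}{\left(-1600 + 66\right) + 148 \left(-107\right)} = - \frac{15300}{-1534 - 15836} = - \frac{15300}{-17370} = \left(-15300\right) \left(- \frac{1}{17370}\right) = \frac{170}{193}$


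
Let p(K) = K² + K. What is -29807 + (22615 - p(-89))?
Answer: -15024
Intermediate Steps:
p(K) = K + K²
-29807 + (22615 - p(-89)) = -29807 + (22615 - (-89)*(1 - 89)) = -29807 + (22615 - (-89)*(-88)) = -29807 + (22615 - 1*7832) = -29807 + (22615 - 7832) = -29807 + 14783 = -15024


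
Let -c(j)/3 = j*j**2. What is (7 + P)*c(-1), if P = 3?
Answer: 30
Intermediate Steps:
c(j) = -3*j**3 (c(j) = -3*j*j**2 = -3*j**3)
(7 + P)*c(-1) = (7 + 3)*(-3*(-1)**3) = 10*(-3*(-1)) = 10*3 = 30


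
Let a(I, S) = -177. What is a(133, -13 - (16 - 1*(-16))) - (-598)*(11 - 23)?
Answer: -7353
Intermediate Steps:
a(133, -13 - (16 - 1*(-16))) - (-598)*(11 - 23) = -177 - (-598)*(11 - 23) = -177 - (-598)*(-12) = -177 - 1*7176 = -177 - 7176 = -7353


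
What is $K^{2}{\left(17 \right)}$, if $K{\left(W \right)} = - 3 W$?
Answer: $2601$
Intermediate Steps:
$K^{2}{\left(17 \right)} = \left(\left(-3\right) 17\right)^{2} = \left(-51\right)^{2} = 2601$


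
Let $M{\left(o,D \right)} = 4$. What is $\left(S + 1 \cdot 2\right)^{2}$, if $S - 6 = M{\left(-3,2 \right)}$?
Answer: $144$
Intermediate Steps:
$S = 10$ ($S = 6 + 4 = 10$)
$\left(S + 1 \cdot 2\right)^{2} = \left(10 + 1 \cdot 2\right)^{2} = \left(10 + 2\right)^{2} = 12^{2} = 144$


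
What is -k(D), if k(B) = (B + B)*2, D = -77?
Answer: 308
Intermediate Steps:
k(B) = 4*B (k(B) = (2*B)*2 = 4*B)
-k(D) = -4*(-77) = -1*(-308) = 308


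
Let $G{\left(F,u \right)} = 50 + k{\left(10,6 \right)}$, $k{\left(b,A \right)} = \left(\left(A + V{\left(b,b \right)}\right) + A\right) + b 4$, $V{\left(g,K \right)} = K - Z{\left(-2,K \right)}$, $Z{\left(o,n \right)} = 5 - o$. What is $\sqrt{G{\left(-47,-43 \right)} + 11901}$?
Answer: $3 \sqrt{1334} \approx 109.57$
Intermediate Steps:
$V{\left(g,K \right)} = -7 + K$ ($V{\left(g,K \right)} = K - \left(5 - -2\right) = K - \left(5 + 2\right) = K - 7 = -7 + K$)
$k{\left(b,A \right)} = -7 + 2 A + 5 b$ ($k{\left(b,A \right)} = \left(\left(A + \left(-7 + b\right)\right) + A\right) + b 4 = \left(\left(-7 + A + b\right) + A\right) + 4 b = \left(-7 + b + 2 A\right) + 4 b = -7 + 2 A + 5 b$)
$G{\left(F,u \right)} = 105$ ($G{\left(F,u \right)} = 50 + \left(-7 + 2 \cdot 6 + 5 \cdot 10\right) = 50 + \left(-7 + 12 + 50\right) = 50 + 55 = 105$)
$\sqrt{G{\left(-47,-43 \right)} + 11901} = \sqrt{105 + 11901} = \sqrt{12006} = 3 \sqrt{1334}$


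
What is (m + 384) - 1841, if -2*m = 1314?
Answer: -2114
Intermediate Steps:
m = -657 (m = -½*1314 = -657)
(m + 384) - 1841 = (-657 + 384) - 1841 = -273 - 1841 = -2114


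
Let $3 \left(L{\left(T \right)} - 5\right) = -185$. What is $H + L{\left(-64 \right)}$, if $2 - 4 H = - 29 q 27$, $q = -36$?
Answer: $- \frac{42619}{6} \approx -7103.2$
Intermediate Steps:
$L{\left(T \right)} = - \frac{170}{3}$ ($L{\left(T \right)} = 5 + \frac{1}{3} \left(-185\right) = 5 - \frac{185}{3} = - \frac{170}{3}$)
$H = - \frac{14093}{2}$ ($H = \frac{1}{2} - \frac{\left(-29\right) \left(-36\right) 27}{4} = \frac{1}{2} - \frac{1044 \cdot 27}{4} = \frac{1}{2} - 7047 = - \frac{14093}{2} \approx -7046.5$)
$H + L{\left(-64 \right)} = - \frac{14093}{2} - \frac{170}{3} = - \frac{42619}{6}$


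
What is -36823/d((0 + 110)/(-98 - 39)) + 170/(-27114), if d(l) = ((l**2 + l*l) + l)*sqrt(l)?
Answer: -85/13557 + 691130887*I*sqrt(15070)/1004300 ≈ -0.0062698 + 84480.0*I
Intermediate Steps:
d(l) = sqrt(l)*(l + 2*l**2) (d(l) = ((l**2 + l**2) + l)*sqrt(l) = (2*l**2 + l)*sqrt(l) = (l + 2*l**2)*sqrt(l) = sqrt(l)*(l + 2*l**2))
-36823/d((0 + 110)/(-98 - 39)) + 170/(-27114) = -36823*137*I*sqrt(137)/((0 + 110)**(3/2)*(1 + 2*((0 + 110)/(-98 - 39)))) + 170/(-27114) = -36823*137*I*sqrt(15070)/(12100*(1 + 2*(110/(-137)))) + 170*(-1/27114) = -36823*137*I*sqrt(15070)/(12100*(1 + 2*(110*(-1/137)))) - 85/13557 = -36823*137*I*sqrt(15070)/(12100*(1 + 2*(-110/137))) - 85/13557 = -36823*137*I*sqrt(15070)/(12100*(1 - 220/137)) - 85/13557 = -36823*(-18769*I*sqrt(15070)/1004300) - 85/13557 = -(-691130887)*I*sqrt(15070)/1004300 - 85/13557 = 691130887*I*sqrt(15070)/1004300 - 85/13557 = -85/13557 + 691130887*I*sqrt(15070)/1004300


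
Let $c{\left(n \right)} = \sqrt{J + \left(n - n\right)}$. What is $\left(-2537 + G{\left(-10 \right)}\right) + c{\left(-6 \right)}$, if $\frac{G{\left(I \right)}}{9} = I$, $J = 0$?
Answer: $-2627$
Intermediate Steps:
$G{\left(I \right)} = 9 I$
$c{\left(n \right)} = 0$ ($c{\left(n \right)} = \sqrt{0 + \left(n - n\right)} = \sqrt{0 + 0} = \sqrt{0} = 0$)
$\left(-2537 + G{\left(-10 \right)}\right) + c{\left(-6 \right)} = \left(-2537 + 9 \left(-10\right)\right) + 0 = \left(-2537 - 90\right) + 0 = -2627 + 0 = -2627$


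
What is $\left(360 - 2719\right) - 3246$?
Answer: $-5605$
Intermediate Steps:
$\left(360 - 2719\right) - 3246 = -2359 - 3246 = -5605$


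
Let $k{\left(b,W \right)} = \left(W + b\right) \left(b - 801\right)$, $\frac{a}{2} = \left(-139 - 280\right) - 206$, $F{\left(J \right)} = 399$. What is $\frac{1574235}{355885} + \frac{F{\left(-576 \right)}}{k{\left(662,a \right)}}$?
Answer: $\frac{1226736887}{277020884} \approx 4.4283$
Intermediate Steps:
$a = -1250$ ($a = 2 \left(\left(-139 - 280\right) - 206\right) = 2 \left(-419 - 206\right) = 2 \left(-625\right) = -1250$)
$k{\left(b,W \right)} = \left(-801 + b\right) \left(W + b\right)$ ($k{\left(b,W \right)} = \left(W + b\right) \left(-801 + b\right) = \left(-801 + b\right) \left(W + b\right)$)
$\frac{1574235}{355885} + \frac{F{\left(-576 \right)}}{k{\left(662,a \right)}} = \frac{1574235}{355885} + \frac{399}{662^{2} - -1001250 - 530262 - 827500} = 1574235 \cdot \frac{1}{355885} + \frac{399}{438244 + 1001250 - 530262 - 827500} = \frac{314847}{71177} + \frac{399}{81732} = \frac{314847}{71177} + 399 \cdot \frac{1}{81732} = \frac{314847}{71177} + \frac{19}{3892} = \frac{1226736887}{277020884}$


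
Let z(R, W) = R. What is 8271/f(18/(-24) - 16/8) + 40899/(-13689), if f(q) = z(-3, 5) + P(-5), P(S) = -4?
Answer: -37836004/31941 ≈ -1184.6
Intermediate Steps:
f(q) = -7 (f(q) = -3 - 4 = -7)
8271/f(18/(-24) - 16/8) + 40899/(-13689) = 8271/(-7) + 40899/(-13689) = 8271*(-⅐) + 40899*(-1/13689) = -8271/7 - 13633/4563 = -37836004/31941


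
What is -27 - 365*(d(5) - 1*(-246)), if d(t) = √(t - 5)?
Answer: -89817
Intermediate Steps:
d(t) = √(-5 + t)
-27 - 365*(d(5) - 1*(-246)) = -27 - 365*(√(-5 + 5) - 1*(-246)) = -27 - 365*(√0 + 246) = -27 - 365*(0 + 246) = -27 - 365*246 = -27 - 89790 = -89817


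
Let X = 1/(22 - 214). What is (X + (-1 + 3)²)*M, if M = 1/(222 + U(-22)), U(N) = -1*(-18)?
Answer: 767/46080 ≈ 0.016645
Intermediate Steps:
U(N) = 18
M = 1/240 (M = 1/(222 + 18) = 1/240 ≈ 0.0041667)
X = -1/192 (X = 1/(-192) = -1/192 ≈ -0.0052083)
(X + (-1 + 3)²)*M = (-1/192 + (-1 + 3)²)*(1/240) = (-1/192 + 2²)*(1/240) = (-1/192 + 4)*(1/240) = (767/192)*(1/240) = 767/46080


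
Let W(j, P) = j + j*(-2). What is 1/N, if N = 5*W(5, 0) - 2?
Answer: -1/27 ≈ -0.037037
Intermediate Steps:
W(j, P) = -j (W(j, P) = j - 2*j = -j)
N = -27 (N = 5*(-1*5) - 2 = 5*(-5) - 2 = -25 - 2 = -27)
1/N = 1/(-27) = -1/27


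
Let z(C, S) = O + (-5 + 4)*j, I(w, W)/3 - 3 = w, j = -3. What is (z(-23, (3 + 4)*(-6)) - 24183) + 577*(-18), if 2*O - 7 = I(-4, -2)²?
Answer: -34558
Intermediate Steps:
I(w, W) = 9 + 3*w
O = 8 (O = 7/2 + (9 + 3*(-4))²/2 = 7/2 + (9 - 12)²/2 = 7/2 + (½)*(-3)² = 7/2 + (½)*9 = 7/2 + 9/2 = 8)
z(C, S) = 11 (z(C, S) = 8 + (-5 + 4)*(-3) = 8 - 1*(-3) = 8 + 3 = 11)
(z(-23, (3 + 4)*(-6)) - 24183) + 577*(-18) = (11 - 24183) + 577*(-18) = -24172 - 10386 = -34558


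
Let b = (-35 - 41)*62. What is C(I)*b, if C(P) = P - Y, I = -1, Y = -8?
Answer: -32984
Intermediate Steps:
C(P) = 8 + P (C(P) = P - 1*(-8) = P + 8 = 8 + P)
b = -4712 (b = -76*62 = -4712)
C(I)*b = (8 - 1)*(-4712) = 7*(-4712) = -32984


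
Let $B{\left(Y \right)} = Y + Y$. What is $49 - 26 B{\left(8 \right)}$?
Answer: $-367$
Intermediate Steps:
$B{\left(Y \right)} = 2 Y$
$49 - 26 B{\left(8 \right)} = 49 - 26 \cdot 2 \cdot 8 = 49 - 416 = -367$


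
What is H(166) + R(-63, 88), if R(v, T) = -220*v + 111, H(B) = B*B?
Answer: 41527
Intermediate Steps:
H(B) = B²
R(v, T) = 111 - 220*v
H(166) + R(-63, 88) = 166² + (111 - 220*(-63)) = 27556 + (111 + 13860) = 27556 + 13971 = 41527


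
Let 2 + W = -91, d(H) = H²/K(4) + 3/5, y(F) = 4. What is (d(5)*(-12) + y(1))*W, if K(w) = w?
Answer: 36363/5 ≈ 7272.6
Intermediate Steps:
d(H) = ⅗ + H²/4 (d(H) = H²/4 + 3/5 = H²*(¼) + 3*(⅕) = H²/4 + ⅗ = ⅗ + H²/4)
W = -93 (W = -2 - 91 = -93)
(d(5)*(-12) + y(1))*W = ((⅗ + (¼)*5²)*(-12) + 4)*(-93) = ((⅗ + (¼)*25)*(-12) + 4)*(-93) = ((⅗ + 25/4)*(-12) + 4)*(-93) = ((137/20)*(-12) + 4)*(-93) = (-411/5 + 4)*(-93) = -391/5*(-93) = 36363/5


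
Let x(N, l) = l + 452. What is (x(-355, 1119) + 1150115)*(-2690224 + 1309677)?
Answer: -1589956652242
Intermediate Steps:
x(N, l) = 452 + l
(x(-355, 1119) + 1150115)*(-2690224 + 1309677) = ((452 + 1119) + 1150115)*(-2690224 + 1309677) = (1571 + 1150115)*(-1380547) = 1151686*(-1380547) = -1589956652242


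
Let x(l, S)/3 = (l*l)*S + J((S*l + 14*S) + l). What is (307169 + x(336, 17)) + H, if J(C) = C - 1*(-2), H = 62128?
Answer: 6145857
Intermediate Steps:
J(C) = 2 + C (J(C) = C + 2 = 2 + C)
x(l, S) = 6 + 3*l + 42*S + 3*S*l + 3*S*l² (x(l, S) = 3*((l*l)*S + (2 + ((S*l + 14*S) + l))) = 3*(l²*S + (2 + ((14*S + S*l) + l))) = 3*(S*l² + (2 + (l + 14*S + S*l))) = 3*(S*l² + (2 + l + 14*S + S*l)) = 3*(2 + l + 14*S + S*l + S*l²) = 6 + 3*l + 42*S + 3*S*l + 3*S*l²)
(307169 + x(336, 17)) + H = (307169 + (6 + 3*336 + 42*17 + 3*17*336 + 3*17*336²)) + 62128 = (307169 + (6 + 1008 + 714 + 17136 + 3*17*112896)) + 62128 = (307169 + (6 + 1008 + 714 + 17136 + 5757696)) + 62128 = (307169 + 5776560) + 62128 = 6083729 + 62128 = 6145857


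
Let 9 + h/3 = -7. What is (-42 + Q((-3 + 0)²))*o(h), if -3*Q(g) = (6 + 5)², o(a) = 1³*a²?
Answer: -189696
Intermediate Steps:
h = -48 (h = -27 + 3*(-7) = -27 - 21 = -48)
o(a) = a² (o(a) = 1*a² = a²)
Q(g) = -121/3 (Q(g) = -(6 + 5)²/3 = -⅓*11² = -⅓*121 = -121/3)
(-42 + Q((-3 + 0)²))*o(h) = (-42 - 121/3)*(-48)² = -247/3*2304 = -189696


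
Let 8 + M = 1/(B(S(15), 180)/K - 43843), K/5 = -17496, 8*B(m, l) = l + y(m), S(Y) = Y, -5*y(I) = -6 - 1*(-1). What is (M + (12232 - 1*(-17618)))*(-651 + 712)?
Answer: 55854322482008722/30683085301 ≈ 1.8204e+6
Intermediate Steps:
y(I) = 1 (y(I) = -(-6 - 1*(-1))/5 = -(-6 + 1)/5 = -⅕*(-5) = 1)
B(m, l) = ⅛ + l/8 (B(m, l) = (l + 1)/8 = (1 + l)/8 = ⅛ + l/8)
K = -87480 (K = 5*(-17496) = -87480)
M = -245465382248/30683085301 (M = -8 + 1/((⅛ + (⅛)*180)/(-87480) - 43843) = -8 + 1/((⅛ + 45/2)*(-1/87480) - 43843) = -8 + 1/((181/8)*(-1/87480) - 43843) = -8 + 1/(-181/699840 - 43843) = -8 + 1/(-30683085301/699840) = -8 - 699840/30683085301 = -245465382248/30683085301 ≈ -8.0000)
(M + (12232 - 1*(-17618)))*(-651 + 712) = (-245465382248/30683085301 + (12232 - 1*(-17618)))*(-651 + 712) = (-245465382248/30683085301 + (12232 + 17618))*61 = (-245465382248/30683085301 + 29850)*61 = (915644630852602/30683085301)*61 = 55854322482008722/30683085301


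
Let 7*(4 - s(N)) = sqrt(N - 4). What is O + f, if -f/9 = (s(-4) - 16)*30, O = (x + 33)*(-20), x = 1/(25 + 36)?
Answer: 157360/61 + 540*I*sqrt(2)/7 ≈ 2579.7 + 109.1*I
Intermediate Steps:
s(N) = 4 - sqrt(-4 + N)/7 (s(N) = 4 - sqrt(N - 4)/7 = 4 - sqrt(-4 + N)/7)
x = 1/61 ≈ 0.016393
O = -40280/61 (O = (1/61 + 33)*(-20) = (2014/61)*(-20) = -40280/61 ≈ -660.33)
f = 3240 + 540*I*sqrt(2)/7 (f = -9*((4 - sqrt(-4 - 4)/7) - 16)*30 = -9*((4 - 2*I*sqrt(2)/7) - 16)*30 = -9*(-12 - 2*I*sqrt(2)/7)*30 = -9*(-360 - 60*I*sqrt(2)/7) = 3240 + 540*I*sqrt(2)/7 ≈ 3240.0 + 109.1*I)
O + f = -40280/61 + (3240 + 540*I*sqrt(2)/7) = 157360/61 + 540*I*sqrt(2)/7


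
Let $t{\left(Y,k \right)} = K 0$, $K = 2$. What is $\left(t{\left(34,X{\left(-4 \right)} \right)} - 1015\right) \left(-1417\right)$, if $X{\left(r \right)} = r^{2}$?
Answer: $1438255$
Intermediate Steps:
$t{\left(Y,k \right)} = 0$ ($t{\left(Y,k \right)} = 2 \cdot 0 = 0$)
$\left(t{\left(34,X{\left(-4 \right)} \right)} - 1015\right) \left(-1417\right) = \left(0 - 1015\right) \left(-1417\right) = \left(-1015\right) \left(-1417\right) = 1438255$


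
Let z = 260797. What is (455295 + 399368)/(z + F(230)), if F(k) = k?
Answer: 854663/261027 ≈ 3.2742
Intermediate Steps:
(455295 + 399368)/(z + F(230)) = (455295 + 399368)/(260797 + 230) = 854663/261027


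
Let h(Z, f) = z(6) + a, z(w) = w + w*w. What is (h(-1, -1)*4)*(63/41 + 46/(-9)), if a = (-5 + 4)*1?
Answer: -5276/9 ≈ -586.22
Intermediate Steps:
z(w) = w + w²
a = -1 (a = -1*1 = -1)
h(Z, f) = 41 (h(Z, f) = 6*(1 + 6) - 1 = 6*7 - 1 = 42 - 1 = 41)
(h(-1, -1)*4)*(63/41 + 46/(-9)) = (41*4)*(63/41 + 46/(-9)) = 164*(63*(1/41) + 46*(-⅑)) = 164*(63/41 - 46/9) = 164*(-1319/369) = -5276/9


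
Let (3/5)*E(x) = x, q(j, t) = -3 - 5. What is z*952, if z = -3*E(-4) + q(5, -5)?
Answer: 11424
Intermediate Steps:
q(j, t) = -8
E(x) = 5*x/3
z = 12 (z = -5*(-4) - 8 = -3*(-20/3) - 8 = 20 - 8 = 12)
z*952 = 12*952 = 11424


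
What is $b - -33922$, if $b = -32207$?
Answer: $1715$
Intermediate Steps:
$b - -33922 = -32207 - -33922 = -32207 + 33922 = 1715$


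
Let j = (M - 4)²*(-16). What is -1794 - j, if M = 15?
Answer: 142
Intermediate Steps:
j = -1936 (j = (15 - 4)²*(-16) = 11²*(-16) = 121*(-16) = -1936)
-1794 - j = -1794 - 1*(-1936) = -1794 + 1936 = 142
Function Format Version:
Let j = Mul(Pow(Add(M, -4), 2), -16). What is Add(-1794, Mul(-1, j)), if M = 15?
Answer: 142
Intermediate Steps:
j = -1936 (j = Mul(Pow(Add(15, -4), 2), -16) = Mul(Pow(11, 2), -16) = Mul(121, -16) = -1936)
Add(-1794, Mul(-1, j)) = Add(-1794, Mul(-1, -1936)) = Add(-1794, 1936) = 142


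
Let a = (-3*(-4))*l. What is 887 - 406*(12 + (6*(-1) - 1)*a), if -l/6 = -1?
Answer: 200639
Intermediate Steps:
l = 6 (l = -6*(-1) = 6)
a = 72 (a = -3*(-4)*6 = 12*6 = 72)
887 - 406*(12 + (6*(-1) - 1)*a) = 887 - 406*(12 + (6*(-1) - 1)*72) = 887 - 406*(12 + (-6 - 1)*72) = 887 - 406*(12 - 7*72) = 887 - 406*(12 - 504) = 887 - 406*(-492) = 887 + 199752 = 200639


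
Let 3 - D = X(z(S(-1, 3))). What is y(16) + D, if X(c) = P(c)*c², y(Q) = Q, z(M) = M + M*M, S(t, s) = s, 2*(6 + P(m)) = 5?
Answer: 523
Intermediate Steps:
P(m) = -7/2 (P(m) = -6 + (½)*5 = -6 + 5/2 = -7/2)
z(M) = M + M²
X(c) = -7*c²/2
D = 507 (D = 3 - (-7)*(3*(1 + 3))²/2 = 3 - (-7)*(3*4)²/2 = 3 - (-7)*12²/2 = 3 - (-7)*144/2 = 3 - 1*(-504) = 3 + 504 = 507)
y(16) + D = 16 + 507 = 523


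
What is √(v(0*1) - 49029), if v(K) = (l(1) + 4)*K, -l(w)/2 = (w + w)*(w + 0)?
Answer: I*√49029 ≈ 221.42*I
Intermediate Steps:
l(w) = -4*w² (l(w) = -2*(w + w)*(w + 0) = -2*2*w*w = -4*w²)
v(K) = 0 (v(K) = (-4*1² + 4)*K = (-4*1 + 4)*K = (-4 + 4)*K = 0*K = 0)
√(v(0*1) - 49029) = √(0 - 49029) = √(-49029) = I*√49029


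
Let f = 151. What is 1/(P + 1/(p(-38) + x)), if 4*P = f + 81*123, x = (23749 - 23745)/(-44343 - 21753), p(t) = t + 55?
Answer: 561814/1420579747 ≈ 0.00039548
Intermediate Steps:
p(t) = 55 + t
x = -1/16524 (x = 4/(-66096) = 4*(-1/66096) = -1/16524 ≈ -6.0518e-5)
P = 5057/2 (P = (151 + 81*123)/4 = (151 + 9963)/4 = (¼)*10114 = 5057/2 ≈ 2528.5)
1/(P + 1/(p(-38) + x)) = 1/(5057/2 + 1/((55 - 38) - 1/16524)) = 1/(5057/2 + 1/(17 - 1/16524)) = 1/(5057/2 + 1/(280907/16524)) = 1/(5057/2 + 16524/280907) = 1/(1420579747/561814) = 561814/1420579747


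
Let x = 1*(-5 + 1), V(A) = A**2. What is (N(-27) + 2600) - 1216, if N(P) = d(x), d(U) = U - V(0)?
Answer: 1380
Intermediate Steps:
x = -4 (x = 1*(-4) = -4)
d(U) = U (d(U) = U - 1*0**2 = U - 1*0 = U + 0 = U)
N(P) = -4
(N(-27) + 2600) - 1216 = (-4 + 2600) - 1216 = 2596 - 1216 = 1380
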